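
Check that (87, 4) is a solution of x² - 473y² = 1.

Compute x² = 87² = 7569
Compute 473y² = 473·4² = 473·16 = 7568
x² - 473y² = 7569 - 7568 = 1
Since this equals 1, (87, 4) is a solution.

Yes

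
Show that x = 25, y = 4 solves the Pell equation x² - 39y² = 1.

Compute x² = 25² = 625
Compute 39y² = 39·4² = 39·16 = 624
x² - 39y² = 625 - 624 = 1
Since this equals 1, (25, 4) is a solution.

Yes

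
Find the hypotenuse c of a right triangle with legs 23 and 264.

c² = a² + b² = 23² + 264² = 529 + 69696 = 70225
c = 265

265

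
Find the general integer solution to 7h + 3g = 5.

Step 1: Compute gcd(7, 3) = 1.
Since 1 divides 5, solutions exist.

Step 2: Find a particular solution using extended Euclidean algorithm.
We get h₀ = 5, g₀ = -10.
Check: 7*5 + 3*-10 = 5 = 5 ✓

Step 3: Write the general solution.
h = 5 + (3/1)t = 5 + 3t
g = -10 - (7/1)t = -10 - 7t
for any integer t.

h = 5 + 3t, g = -10 - 7t for integer t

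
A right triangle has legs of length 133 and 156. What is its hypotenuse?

c² = a² + b² = 133² + 156² = 17689 + 24336 = 42025
c = 205

205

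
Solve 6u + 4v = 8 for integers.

Step 1: Check solvability.
gcd(6, 4) = 2
Since 2 divides 8, solutions exist.

Step 2: Apply extended Euclidean algorithm to find gcd.
We find integers such that 6*x0 + 4*y0 = 2

Step 3: Scale the particular solution.
Multiply by 8/2 = 4:
u = 4, v = -4

Step 4: Verify.
6*(4) + 4*(-4) = 8 = 8 ✓

u = 4, v = -4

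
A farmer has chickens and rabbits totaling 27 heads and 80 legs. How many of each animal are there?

Let c = chickens, r = rabbits.
Heads: c + r = 27
Legs: 2c + 4r = 80
From the first equation, c = 27 - r. Substitute:
2(27 - r) + 4r = 80
54 + 2r = 80
r = (80 - 54)/2 = 13
c = 27 - 13 = 14

Chickens: 14, Rabbits: 13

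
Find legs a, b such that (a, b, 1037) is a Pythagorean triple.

We need a² + b² = 1037² = 1075369.
Trying: 315² + 988² = 99225 + 976144 = 1075369 ✓

(315, 988, 1037)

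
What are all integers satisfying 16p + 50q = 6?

Step 1: Compute gcd(16, 50) = 2.
Since 2 divides 6, solutions exist.

Step 2: Find a particular solution using extended Euclidean algorithm.
We get p₀ = -9, q₀ = 3.
Check: 16*-9 + 50*3 = 6 = 6 ✓

Step 3: Write the general solution.
p = -9 + (50/2)t = -9 + 25t
q = 3 - (16/2)t = 3 - 8t
for any integer t.

p = -9 + 25t, q = 3 - 8t for integer t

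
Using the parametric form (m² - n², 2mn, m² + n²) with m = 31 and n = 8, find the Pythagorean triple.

a = m² - n² = 961 - 64 = 897
b = 2mn = 2·31·8 = 496
c = m² + n² = 961 + 64 = 1025
Verify: 897² + 496² = 804609 + 246016 = 1050625 = 1025² ✓

(897, 496, 1025)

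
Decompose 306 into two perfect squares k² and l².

We need to find integers k, l > 0 such that k² + l² = 306.
Trying k = 9: l² = 306 - 9² = 306 - 81 = 225
l = 15
Check: 9² + 15² = 81 + 225 = 306 ✓

306 = 9² + 15²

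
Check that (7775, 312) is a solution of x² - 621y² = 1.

Compute x² = 7775² = 60450625
Compute 621y² = 621·312² = 621·97344 = 60450624
x² - 621y² = 60450625 - 60450624 = 1
Since this equals 1, (7775, 312) is a solution.

Yes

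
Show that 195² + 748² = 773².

Compute a² + b²:
195² + 748² = 38025 + 559504 = 597529
Compute c²:
773² = 597529
Since 597529 = 597529, it is a Pythagorean triple.

Yes, it is a Pythagorean triple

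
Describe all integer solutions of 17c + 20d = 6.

Step 1: Compute gcd(17, 20) = 1.
Since 1 divides 6, solutions exist.

Step 2: Find a particular solution using extended Euclidean algorithm.
We get c₀ = -42, d₀ = 36.
Check: 17*-42 + 20*36 = 6 = 6 ✓

Step 3: Write the general solution.
c = -42 + (20/1)t = -42 + 20t
d = 36 - (17/1)t = 36 - 17t
for any integer t.

c = -42 + 20t, d = 36 - 17t for integer t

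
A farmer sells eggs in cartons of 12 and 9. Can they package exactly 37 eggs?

We need non-negative a, b with 12a + 9b = 37.
gcd(12, 9) = 3, and 3 does not divide 37.
No integer solutions exist.

No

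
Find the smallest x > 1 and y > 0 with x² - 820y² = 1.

We seek the smallest positive integers (x, y) with x² - 820y² = 1, i.e., x² = 820y² + 1.
Try successive y values:
y = 1: x² = 820·1² + 1 = 821, not a perfect square
y = 2: x² = 820·2² + 1 = 3281, not a perfect square
y = 3: x² = 820·3² + 1 = 7381, not a perfect square
... continuing the search (or via continued fractions) ...
y = 1386: x² = 820·1386² + 1 = 1575216721, x = 39689 ✓

Verify: 39689² - 820·1386² = 1575216721 - 1575216720 = 1 ✓

x = 39689, y = 1386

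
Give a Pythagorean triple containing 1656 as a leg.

We need the other leg and hypotenuse such that 1656² + x² = c².
Take x = 1792, c = 2440: 1656² + 1792² = 2742336 + 3211264 = 5953600 = 2440² ✓
Triple: (1656, 1792, 2440)

(1656, 1792, 2440)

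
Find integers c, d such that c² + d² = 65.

We need to find integers c, d > 0 such that c² + d² = 65.
Trying c = 1: d² = 65 - 1² = 65 - 1 = 64
d = 8
Check: 1² + 8² = 1 + 64 = 65 ✓

65 = 1² + 8²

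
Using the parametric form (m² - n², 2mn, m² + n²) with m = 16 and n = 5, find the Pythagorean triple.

a = m² - n² = 256 - 25 = 231
b = 2mn = 2·16·5 = 160
c = m² + n² = 256 + 25 = 281
Verify: 231² + 160² = 53361 + 25600 = 78961 = 281² ✓

(231, 160, 281)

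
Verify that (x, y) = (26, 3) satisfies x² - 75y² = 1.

Compute x² = 26² = 676
Compute 75y² = 75·3² = 75·9 = 675
x² - 75y² = 676 - 675 = 1
Since this equals 1, (26, 3) is a solution.

Yes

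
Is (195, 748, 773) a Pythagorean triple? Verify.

Compute a² + b² = 195² + 748² = 38025 + 559504 = 597529
Compute c² = 773² = 597529
Since 597529 = 597529, confirmed.

Yes, it is a Pythagorean triple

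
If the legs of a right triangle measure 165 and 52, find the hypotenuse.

c² = a² + b² = 165² + 52² = 27225 + 2704 = 29929
c = 173

173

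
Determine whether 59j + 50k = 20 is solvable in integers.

Step 1: Compute gcd(59, 50).
gcd(59, 50) = 1

Step 2: Check divisibility.
Does 1 divide 20? 20 = 1 x 20, so yes.

By the theorem on linear Diophantine equations, 59j + 50k = 20 has integer solutions if and only if gcd(59, 50) divides 20. Since 1 | 20, solutions exist.

Yes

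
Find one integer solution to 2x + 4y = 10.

Step 1: Check solvability.
gcd(2, 4) = 2
Since 2 divides 10, solutions exist.

Step 2: Apply extended Euclidean algorithm to find gcd.
We find integers such that 2*x0 + 4*y0 = 2

Step 3: Scale the particular solution.
Multiply by 10/2 = 5:
x = 5, y = 0

Step 4: Verify.
2*(5) + 4*(0) = 10 = 10 ✓

x = 5, y = 0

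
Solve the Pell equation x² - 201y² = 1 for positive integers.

We seek the smallest positive integers (x, y) with x² - 201y² = 1, i.e., x² = 201y² + 1.
Try successive y values:
y = 1: x² = 201·1² + 1 = 202, not a perfect square
y = 2: x² = 201·2² + 1 = 805, not a perfect square
y = 3: x² = 201·3² + 1 = 1810, not a perfect square
... continuing the search (or via continued fractions) ...
y = 36332: x² = 201·36332² + 1 = 265322859025, x = 515095 ✓

Verify: 515095² - 201·36332² = 265322859025 - 265322859024 = 1 ✓

x = 515095, y = 36332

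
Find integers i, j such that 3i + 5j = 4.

Step 1: Check solvability.
gcd(3, 5) = 1
Since 1 divides 4, solutions exist.

Step 2: Apply extended Euclidean algorithm to find gcd.
We find integers such that 3*x0 + 5*y0 = 1

Step 3: Scale the particular solution.
Multiply by 4/1 = 4:
i = 8, j = -4

Step 4: Verify.
3*(8) + 5*(-4) = 4 = 4 ✓

i = 8, j = -4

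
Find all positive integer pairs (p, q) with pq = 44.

The positive divisors of 44 are: 1, 2, 4, 11, 22, 44.
Each divisor d gives the pair (d, 44/d):
(1, 44), (2, 22), (4, 11), (11, 4), (22, 2), (44, 1)

(1, 44), (2, 22), (4, 11), (11, 4), (22, 2), (44, 1)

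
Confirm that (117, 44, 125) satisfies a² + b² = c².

Compute a² + b² = 117² + 44² = 13689 + 1936 = 15625
Compute c² = 125² = 15625
Since 15625 = 15625, confirmed.

Yes, it is a Pythagorean triple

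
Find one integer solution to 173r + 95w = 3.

Step 1: Check solvability.
gcd(173, 95) = 1
Since 1 divides 3, solutions exist.

Step 2: Apply extended Euclidean algorithm to find gcd.
We find integers such that 173*x0 + 95*y0 = 1

Step 3: Scale the particular solution.
Multiply by 3/1 = 3:
r = -84, w = 153

Step 4: Verify.
173*(-84) + 95*(153) = 3 = 3 ✓

r = -84, w = 153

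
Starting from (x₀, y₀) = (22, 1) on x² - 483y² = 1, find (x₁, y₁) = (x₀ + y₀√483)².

Solutions to x² - Dy² = 1 are generated by powers of (x₀ + y₀√D).
The next solution satisfies x₁ + y₁√483 = (x₀ + y₀√483)², giving:
x₁ = x₀² + 483y₀² = 22² + 483·1² = 484 + 483 = 967
y₁ = 2x₀y₀ = 2·22·1 = 44

Verify: 967² - 483·44² = 935089 - 935088 = 1 ✓

x = 967, y = 44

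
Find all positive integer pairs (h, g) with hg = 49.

The positive divisors of 49 are: 1, 7, 49.
Each divisor d gives the pair (d, 49/d):
(1, 49), (7, 7), (49, 1)

(1, 49), (7, 7), (49, 1)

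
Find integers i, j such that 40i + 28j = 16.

Step 1: Check solvability.
gcd(40, 28) = 4
Since 4 divides 16, solutions exist.

Step 2: Apply extended Euclidean algorithm to find gcd.
We find integers such that 40*x0 + 28*y0 = 4

Step 3: Scale the particular solution.
Multiply by 16/4 = 4:
i = -8, j = 12

Step 4: Verify.
40*(-8) + 28*(12) = 16 = 16 ✓

i = -8, j = 12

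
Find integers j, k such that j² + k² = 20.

We need to find integers j, k > 0 such that j² + k² = 20.
Trying j = 2: k² = 20 - 2² = 20 - 4 = 16
k = 4
Check: 2² + 4² = 4 + 16 = 20 ✓

20 = 2² + 4²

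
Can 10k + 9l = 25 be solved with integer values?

Step 1: Compute gcd(10, 9).
gcd(10, 9) = 1

Step 2: Check divisibility.
Does 1 divide 25? 25 = 1 x 25, so yes.

By the theorem on linear Diophantine equations, 10k + 9l = 25 has integer solutions if and only if gcd(10, 9) divides 25. Since 1 | 25, solutions exist.

Yes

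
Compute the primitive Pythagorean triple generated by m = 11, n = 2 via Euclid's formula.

a = m² - n² = 121 - 4 = 117
b = 2mn = 2·11·2 = 44
c = m² + n² = 121 + 4 = 125
Verify: 117² + 44² = 13689 + 1936 = 15625 = 125² ✓

(117, 44, 125)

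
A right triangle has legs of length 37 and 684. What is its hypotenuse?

c² = a² + b² = 37² + 684² = 1369 + 467856 = 469225
c = 685

685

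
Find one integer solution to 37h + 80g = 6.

Step 1: Check solvability.
gcd(37, 80) = 1
Since 1 divides 6, solutions exist.

Step 2: Apply extended Euclidean algorithm to find gcd.
We find integers such that 37*x0 + 80*y0 = 1

Step 3: Scale the particular solution.
Multiply by 6/1 = 6:
h = 78, g = -36

Step 4: Verify.
37*(78) + 80*(-36) = 6 = 6 ✓

h = 78, g = -36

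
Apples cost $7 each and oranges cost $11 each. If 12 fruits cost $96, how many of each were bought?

Let a = apples, o = oranges.
a + o = 12
7a + 11o = 96
Substitute o = 12 - a:
7a + 11(12 - a) = 96
(7 - 11)a = 96 - 132
-4a = -36
a = 9, o = 12 - 9 = 3

Apples: 9, Oranges: 3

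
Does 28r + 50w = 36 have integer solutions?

Step 1: Compute gcd(28, 50).
gcd(28, 50) = 2

Step 2: Check divisibility.
Does 2 divide 36? 36 = 2 x 18, so yes.

By the theorem on linear Diophantine equations, 28r + 50w = 36 has integer solutions if and only if gcd(28, 50) divides 36. Since 2 | 36, solutions exist.

Yes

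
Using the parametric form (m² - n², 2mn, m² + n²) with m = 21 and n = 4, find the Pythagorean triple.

a = m² - n² = 21² - 4² = 441 - 16 = 425
b = 2mn = 2·21·4 = 168
c = m² + n² = 441 + 16 = 457
Verify: 425² + 168² = 180625 + 28224 = 208849 = 457² ✓

(425, 168, 457)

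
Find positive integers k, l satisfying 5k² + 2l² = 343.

Try small values of k and check whether (343 - 5k²)/2 is a perfect square.
k = 7: 5·7² = 245, so 2l² = 343 - 245 = 98, giving l² = 49, l = 7.
Check: 5·7² + 2·7² = 245 + 98 = 343 ✓

k = 7, l = 7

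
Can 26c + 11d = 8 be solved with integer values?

Step 1: Compute gcd(26, 11).
gcd(26, 11) = 1

Step 2: Check divisibility.
Does 1 divide 8? 8 = 1 x 8, so yes.

By the theorem on linear Diophantine equations, 26c + 11d = 8 has integer solutions if and only if gcd(26, 11) divides 8. Since 1 | 8, solutions exist.

Yes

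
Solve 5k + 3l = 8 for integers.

Step 1: Check solvability.
gcd(5, 3) = 1
Since 1 divides 8, solutions exist.

Step 2: Apply extended Euclidean algorithm to find gcd.
We find integers such that 5*x0 + 3*y0 = 1

Step 3: Scale the particular solution.
Multiply by 8/1 = 8:
k = -8, l = 16

Step 4: Verify.
5*(-8) + 3*(16) = 8 = 8 ✓

k = -8, l = 16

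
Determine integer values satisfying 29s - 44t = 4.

Step 1: Check solvability.
gcd(29, 44) = 1
Since 1 divides 4, solutions exist.

Step 2: Apply extended Euclidean algorithm to find gcd.
We find integers such that 29*x0 + 44*y0 = 1

Step 3: Scale the particular solution.
Multiply by 4/1 = 4:
s = -12, t = -8

Step 4: Verify.
29*(-12) - 44*(-8) = 4 = 4 ✓

s = -12, t = -8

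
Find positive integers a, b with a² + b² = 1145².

We need a² + b² = 1145² = 1311025.
Trying: 1105² + 300² = 1221025 + 90000 = 1311025 ✓

(1105, 300, 1145)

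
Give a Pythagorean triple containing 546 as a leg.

We need the other leg and hypotenuse such that 546² + x² = c².
Take x = 360, c = 654: 546² + 360² = 298116 + 129600 = 427716 = 654² ✓
Triple: (546, 360, 654)

(546, 360, 654)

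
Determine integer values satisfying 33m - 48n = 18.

Step 1: Check solvability.
gcd(33, 48) = 3
Since 3 divides 18, solutions exist.

Step 2: Apply extended Euclidean algorithm to find gcd.
We find integers such that 33*x0 + 48*y0 = 3

Step 3: Scale the particular solution.
Multiply by 18/3 = 6:
m = 18, n = 12

Step 4: Verify.
33*(18) - 48*(12) = 18 = 18 ✓

m = 18, n = 12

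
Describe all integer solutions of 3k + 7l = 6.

Step 1: Compute gcd(3, 7) = 1.
Since 1 divides 6, solutions exist.

Step 2: Find a particular solution using extended Euclidean algorithm.
We get k₀ = -12, l₀ = 6.
Check: 3*-12 + 7*6 = 6 = 6 ✓

Step 3: Write the general solution.
k = -12 + (7/1)t = -12 + 7t
l = 6 - (3/1)t = 6 - 3t
for any integer t.

k = -12 + 7t, l = 6 - 3t for integer t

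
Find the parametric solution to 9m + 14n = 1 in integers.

Step 1: Compute gcd(9, 14) = 1.
Since 1 divides 1, solutions exist.

Step 2: Find a particular solution using extended Euclidean algorithm.
We get m₀ = -3, n₀ = 2.
Check: 9*-3 + 14*2 = 1 = 1 ✓

Step 3: Write the general solution.
m = -3 + (14/1)t = -3 + 14t
n = 2 - (9/1)t = 2 - 9t
for any integer t.

m = -3 + 14t, n = 2 - 9t for integer t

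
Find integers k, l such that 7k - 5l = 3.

Step 1: Check solvability.
gcd(7, 5) = 1
Since 1 divides 3, solutions exist.

Step 2: Apply extended Euclidean algorithm to find gcd.
We find integers such that 7*x0 + 5*y0 = 1

Step 3: Scale the particular solution.
Multiply by 3/1 = 3:
k = -6, l = -9

Step 4: Verify.
7*(-6) - 5*(-9) = 3 = 3 ✓

k = -6, l = -9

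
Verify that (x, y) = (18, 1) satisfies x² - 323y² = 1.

Compute x² = 18² = 324
Compute 323y² = 323·1² = 323·1 = 323
x² - 323y² = 324 - 323 = 1
Since this equals 1, (18, 1) is a solution.

Yes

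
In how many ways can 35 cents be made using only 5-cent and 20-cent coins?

We need non-negative integers (x, y) with 5x + 20y = 35.
For each x from 0 to 7, check if (35 - 5x) is a non-negative multiple of 20.
Solutions (x, y): (3,1), (7,0)
Count: 2

2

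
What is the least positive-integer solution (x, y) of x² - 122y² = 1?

We seek the smallest positive integers (x, y) with x² - 122y² = 1, i.e., x² = 122y² + 1.
Try successive y values:
y = 1: x² = 122·1² + 1 = 123, not a perfect square
y = 2: x² = 122·2² + 1 = 489, not a perfect square
y = 3: x² = 122·3² + 1 = 1099, not a perfect square
... continuing the search (or via continued fractions) ...
y = 22: x² = 122·22² + 1 = 59049, x = 243 ✓

Verify: 243² - 122·22² = 59049 - 59048 = 1 ✓

x = 243, y = 22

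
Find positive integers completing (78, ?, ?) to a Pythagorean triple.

We need the other leg and hypotenuse such that 78² + x² = c².
Take x = 160, c = 178: 78² + 160² = 6084 + 25600 = 31684 = 178² ✓
Triple: (78, 160, 178)

(78, 160, 178)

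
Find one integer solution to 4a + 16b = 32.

Step 1: Check solvability.
gcd(4, 16) = 4
Since 4 divides 32, solutions exist.

Step 2: Apply extended Euclidean algorithm to find gcd.
We find integers such that 4*x0 + 16*y0 = 4

Step 3: Scale the particular solution.
Multiply by 32/4 = 8:
a = 8, b = 0

Step 4: Verify.
4*(8) + 16*(0) = 32 = 32 ✓

a = 8, b = 0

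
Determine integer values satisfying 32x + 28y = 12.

Step 1: Check solvability.
gcd(32, 28) = 4
Since 4 divides 12, solutions exist.

Step 2: Apply extended Euclidean algorithm to find gcd.
We find integers such that 32*x0 + 28*y0 = 4

Step 3: Scale the particular solution.
Multiply by 12/4 = 3:
x = 3, y = -3

Step 4: Verify.
32*(3) + 28*(-3) = 12 = 12 ✓

x = 3, y = -3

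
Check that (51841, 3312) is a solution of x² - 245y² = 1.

Compute x² = 51841² = 2687489281
Compute 245y² = 245·3312² = 245·10969344 = 2687489280
x² - 245y² = 2687489281 - 2687489280 = 1
Since this equals 1, (51841, 3312) is a solution.

Yes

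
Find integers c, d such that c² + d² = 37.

We need to find integers c, d > 0 such that c² + d² = 37.
Trying c = 1: d² = 37 - 1² = 37 - 1 = 36
d = 6
Check: 1² + 6² = 1 + 36 = 37 ✓

37 = 1² + 6²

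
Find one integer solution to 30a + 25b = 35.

Step 1: Check solvability.
gcd(30, 25) = 5
Since 5 divides 35, solutions exist.

Step 2: Apply extended Euclidean algorithm to find gcd.
We find integers such that 30*x0 + 25*y0 = 5

Step 3: Scale the particular solution.
Multiply by 35/5 = 7:
a = 7, b = -7

Step 4: Verify.
30*(7) + 25*(-7) = 35 = 35 ✓

a = 7, b = -7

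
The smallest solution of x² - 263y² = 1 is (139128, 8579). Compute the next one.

Solutions to x² - Dy² = 1 are generated by powers of (x₀ + y₀√D).
The next solution satisfies x₁ + y₁√263 = (x₀ + y₀√263)², giving:
x₁ = x₀² + 263y₀² = 139128² + 263·8579² = 19356600384 + 19356600383 = 38713200767
y₁ = 2x₀y₀ = 2·139128·8579 = 2387158224

Verify: 38713200767² - 263·2387158224² = 1498711913626049388289 - 1498711913626049388288 = 1 ✓

x = 38713200767, y = 2387158224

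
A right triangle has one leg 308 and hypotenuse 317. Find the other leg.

a² = c² - b² = 100489 - 94864 = 5625
a = 75

75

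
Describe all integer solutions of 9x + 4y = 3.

Step 1: Compute gcd(9, 4) = 1.
Since 1 divides 3, solutions exist.

Step 2: Find a particular solution using extended Euclidean algorithm.
We get x₀ = 3, y₀ = -6.
Check: 9*3 + 4*-6 = 3 = 3 ✓

Step 3: Write the general solution.
x = 3 + (4/1)t = 3 + 4t
y = -6 - (9/1)t = -6 - 9t
for any integer t.

x = 3 + 4t, y = -6 - 9t for integer t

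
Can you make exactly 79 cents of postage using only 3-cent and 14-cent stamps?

We need non-negative x, y with 3x + 14y = 79.
gcd(3, 14) = 1 divides 79, so integer solutions exist.
Search for a non-negative one: x = 3 gives 14y = 79 - 9 = 70, so y = 5.
Check: 3·3 + 14·5 = 79 ✓

Yes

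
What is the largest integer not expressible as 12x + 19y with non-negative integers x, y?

For two coprime denominations a and b, the Frobenius number (largest value not representable as a non-negative combination) is ab - a - b.
Here gcd(12, 19) = 1, so they are coprime.
F(12, 19) = 12·19 - 12 - 19 = 228 - 31 = 197

197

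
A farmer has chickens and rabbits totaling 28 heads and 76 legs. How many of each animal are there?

Let c = chickens, r = rabbits.
Heads: c + r = 28
Legs: 2c + 4r = 76
From the first equation, c = 28 - r. Substitute:
2(28 - r) + 4r = 76
56 + 2r = 76
r = (76 - 56)/2 = 10
c = 28 - 10 = 18

Chickens: 18, Rabbits: 10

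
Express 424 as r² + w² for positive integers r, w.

We need to find integers r, w > 0 such that r² + w² = 424.
Trying r = 10: w² = 424 - 10² = 424 - 100 = 324
w = 18
Check: 10² + 18² = 100 + 324 = 424 ✓

424 = 10² + 18²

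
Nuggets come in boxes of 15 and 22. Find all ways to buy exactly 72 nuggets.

We need non-negative integers (x, y) with 15x + 22y = 72.
For each x in 0..4, check if 72 - 15x is a non-negative multiple of 22.
No x yields an integer y ≥ 0.

No solution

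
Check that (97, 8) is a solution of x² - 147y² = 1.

Compute x² = 97² = 9409
Compute 147y² = 147·8² = 147·64 = 9408
x² - 147y² = 9409 - 9408 = 1
Since this equals 1, (97, 8) is a solution.

Yes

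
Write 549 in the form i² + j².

We need to find integers i, j > 0 such that i² + j² = 549.
Trying i = 15: j² = 549 - 15² = 549 - 225 = 324
j = 18
Check: 15² + 18² = 225 + 324 = 549 ✓

549 = 15² + 18²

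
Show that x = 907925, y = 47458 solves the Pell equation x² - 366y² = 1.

Compute x² = 907925² = 824327805625
Compute 366y² = 366·47458² = 366·2252261764 = 824327805624
x² - 366y² = 824327805625 - 824327805624 = 1
Since this equals 1, (907925, 47458) is a solution.

Yes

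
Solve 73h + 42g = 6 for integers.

Step 1: Check solvability.
gcd(73, 42) = 1
Since 1 divides 6, solutions exist.

Step 2: Apply extended Euclidean algorithm to find gcd.
We find integers such that 73*x0 + 42*y0 = 1

Step 3: Scale the particular solution.
Multiply by 6/1 = 6:
h = 114, g = -198

Step 4: Verify.
73*(114) + 42*(-198) = 6 = 6 ✓

h = 114, g = -198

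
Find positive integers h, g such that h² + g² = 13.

Search for h with 13 - h² a perfect square.
h = 2: 13 - 2² = 13 - 4 = 9 = 3² ✓
So h = 2, g = 3.

h = 2, g = 3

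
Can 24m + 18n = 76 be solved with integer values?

Step 1: Compute gcd(24, 18).
gcd(24, 18) = 6

Step 2: Check divisibility.
Does 6 divide 76? 76 = 6 x 12 + 4, so no.

By the theorem on linear Diophantine equations, 24m + 18n = 76 has integer solutions if and only if gcd(24, 18) divides 76. Since 6 does not divide 76, no solutions exist.

No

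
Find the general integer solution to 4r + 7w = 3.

Step 1: Compute gcd(4, 7) = 1.
Since 1 divides 3, solutions exist.

Step 2: Find a particular solution using extended Euclidean algorithm.
We get r₀ = 6, w₀ = -3.
Check: 4*6 + 7*-3 = 3 = 3 ✓

Step 3: Write the general solution.
r = 6 + (7/1)t = 6 + 7t
w = -3 - (4/1)t = -3 - 4t
for any integer t.

r = 6 + 7t, w = -3 - 4t for integer t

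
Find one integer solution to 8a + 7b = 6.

Step 1: Check solvability.
gcd(8, 7) = 1
Since 1 divides 6, solutions exist.

Step 2: Apply extended Euclidean algorithm to find gcd.
We find integers such that 8*x0 + 7*y0 = 1

Step 3: Scale the particular solution.
Multiply by 6/1 = 6:
a = 6, b = -6

Step 4: Verify.
8*(6) + 7*(-6) = 6 = 6 ✓

a = 6, b = -6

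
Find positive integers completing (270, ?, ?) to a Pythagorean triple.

We need the other leg and hypotenuse such that 270² + x² = c².
Take x = 704, c = 754: 270² + 704² = 72900 + 495616 = 568516 = 754² ✓
Triple: (270, 704, 754)

(270, 704, 754)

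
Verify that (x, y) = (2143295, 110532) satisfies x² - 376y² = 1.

Compute x² = 2143295² = 4593713457025
Compute 376y² = 376·110532² = 376·12217323024 = 4593713457024
x² - 376y² = 4593713457025 - 4593713457024 = 1
Since this equals 1, (2143295, 110532) is a solution.

Yes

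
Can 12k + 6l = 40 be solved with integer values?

Step 1: Compute gcd(12, 6).
gcd(12, 6) = 6

Step 2: Check divisibility.
Does 6 divide 40? 40 = 6 x 6 + 4, so no.

By the theorem on linear Diophantine equations, 12k + 6l = 40 has integer solutions if and only if gcd(12, 6) divides 40. Since 6 does not divide 40, no solutions exist.

No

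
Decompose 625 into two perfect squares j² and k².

We need to find integers j, k > 0 such that j² + k² = 625.
Trying j = 7: k² = 625 - 7² = 625 - 49 = 576
k = 24
Check: 7² + 24² = 49 + 576 = 625 ✓

625 = 7² + 24²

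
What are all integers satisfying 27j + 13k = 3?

Step 1: Compute gcd(27, 13) = 1.
Since 1 divides 3, solutions exist.

Step 2: Find a particular solution using extended Euclidean algorithm.
We get j₀ = 3, k₀ = -6.
Check: 27*3 + 13*-6 = 3 = 3 ✓

Step 3: Write the general solution.
j = 3 + (13/1)t = 3 + 13t
k = -6 - (27/1)t = -6 - 27t
for any integer t.

j = 3 + 13t, k = -6 - 27t for integer t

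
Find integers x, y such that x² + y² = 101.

We need to find integers x, y > 0 such that x² + y² = 101.
Trying x = 1: y² = 101 - 1² = 101 - 1 = 100
y = 10
Check: 1² + 10² = 1 + 100 = 101 ✓

101 = 1² + 10²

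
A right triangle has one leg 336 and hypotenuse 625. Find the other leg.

a² = c² - b² = 390625 - 112896 = 277729
a = 527

527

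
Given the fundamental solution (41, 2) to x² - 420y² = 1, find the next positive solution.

Solutions to x² - Dy² = 1 are generated by powers of (x₀ + y₀√D).
The next solution satisfies x₁ + y₁√420 = (x₀ + y₀√420)², giving:
x₁ = x₀² + 420y₀² = 41² + 420·2² = 1681 + 1680 = 3361
y₁ = 2x₀y₀ = 2·41·2 = 164

Verify: 3361² - 420·164² = 11296321 - 11296320 = 1 ✓

x = 3361, y = 164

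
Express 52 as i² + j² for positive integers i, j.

We need to find integers i, j > 0 such that i² + j² = 52.
Trying i = 4: j² = 52 - 4² = 52 - 16 = 36
j = 6
Check: 4² + 6² = 16 + 36 = 52 ✓

52 = 4² + 6²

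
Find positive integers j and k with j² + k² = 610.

We need to find integers j, k > 0 such that j² + k² = 610.
Trying j = 9: k² = 610 - 9² = 610 - 81 = 529
k = 23
Check: 9² + 23² = 81 + 529 = 610 ✓

610 = 9² + 23²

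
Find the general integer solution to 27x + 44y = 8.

Step 1: Compute gcd(27, 44) = 1.
Since 1 divides 8, solutions exist.

Step 2: Find a particular solution using extended Euclidean algorithm.
We get x₀ = -104, y₀ = 64.
Check: 27*-104 + 44*64 = 8 = 8 ✓

Step 3: Write the general solution.
x = -104 + (44/1)t = -104 + 44t
y = 64 - (27/1)t = 64 - 27t
for any integer t.

x = -104 + 44t, y = 64 - 27t for integer t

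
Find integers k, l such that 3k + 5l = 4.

Step 1: Check solvability.
gcd(3, 5) = 1
Since 1 divides 4, solutions exist.

Step 2: Apply extended Euclidean algorithm to find gcd.
We find integers such that 3*x0 + 5*y0 = 1

Step 3: Scale the particular solution.
Multiply by 4/1 = 4:
k = 8, l = -4

Step 4: Verify.
3*(8) + 5*(-4) = 4 = 4 ✓

k = 8, l = -4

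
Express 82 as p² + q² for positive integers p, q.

We need to find integers p, q > 0 such that p² + q² = 82.
Trying p = 1: q² = 82 - 1² = 82 - 1 = 81
q = 9
Check: 1² + 9² = 1 + 81 = 82 ✓

82 = 1² + 9²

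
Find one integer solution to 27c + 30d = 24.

Step 1: Check solvability.
gcd(27, 30) = 3
Since 3 divides 24, solutions exist.

Step 2: Apply extended Euclidean algorithm to find gcd.
We find integers such that 27*x0 + 30*y0 = 3

Step 3: Scale the particular solution.
Multiply by 24/3 = 8:
c = -8, d = 8

Step 4: Verify.
27*(-8) + 30*(8) = 24 = 24 ✓

c = -8, d = 8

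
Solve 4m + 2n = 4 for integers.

Step 1: Check solvability.
gcd(4, 2) = 2
Since 2 divides 4, solutions exist.

Step 2: Apply extended Euclidean algorithm to find gcd.
We find integers such that 4*x0 + 2*y0 = 2

Step 3: Scale the particular solution.
Multiply by 4/2 = 2:
m = 0, n = 2

Step 4: Verify.
4*(0) + 2*(2) = 4 = 4 ✓

m = 0, n = 2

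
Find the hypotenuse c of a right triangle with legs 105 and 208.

c² = a² + b² = 105² + 208² = 11025 + 43264 = 54289
c = sqrt(54289) = 233

233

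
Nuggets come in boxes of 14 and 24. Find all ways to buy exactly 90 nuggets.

We need non-negative integers (x, y) with 14x + 24y = 90.
For each x in 0..6, check if 90 - 14x is a non-negative multiple of 24.
x = 3: 24y = 48, y = 2 ✓

(3 boxes of 14, 2 boxes of 24)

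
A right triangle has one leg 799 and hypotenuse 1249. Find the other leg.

b² = c² - a² = 1560001 - 638401 = 921600
b = 960

960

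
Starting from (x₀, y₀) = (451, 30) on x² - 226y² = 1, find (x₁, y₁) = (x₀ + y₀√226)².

Solutions to x² - Dy² = 1 are generated by powers of (x₀ + y₀√D).
The next solution satisfies x₁ + y₁√226 = (x₀ + y₀√226)², giving:
x₁ = x₀² + 226y₀² = 451² + 226·30² = 203401 + 203400 = 406801
y₁ = 2x₀y₀ = 2·451·30 = 27060

Verify: 406801² - 226·27060² = 165487053601 - 165487053600 = 1 ✓

x = 406801, y = 27060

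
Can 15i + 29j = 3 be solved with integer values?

Step 1: Compute gcd(15, 29).
gcd(15, 29) = 1

Step 2: Check divisibility.
Does 1 divide 3? 3 = 1 x 3, so yes.

By the theorem on linear Diophantine equations, 15i + 29j = 3 has integer solutions if and only if gcd(15, 29) divides 3. Since 1 | 3, solutions exist.

Yes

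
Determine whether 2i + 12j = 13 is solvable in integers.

Step 1: Compute gcd(2, 12).
gcd(2, 12) = 2

Step 2: Check divisibility.
Does 2 divide 13? 13 = 2 x 6 + 1, so no.

By the theorem on linear Diophantine equations, 2i + 12j = 13 has integer solutions if and only if gcd(2, 12) divides 13. Since 2 does not divide 13, no solutions exist.

No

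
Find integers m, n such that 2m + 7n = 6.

Step 1: Check solvability.
gcd(2, 7) = 1
Since 1 divides 6, solutions exist.

Step 2: Apply extended Euclidean algorithm to find gcd.
We find integers such that 2*x0 + 7*y0 = 1

Step 3: Scale the particular solution.
Multiply by 6/1 = 6:
m = -18, n = 6

Step 4: Verify.
2*(-18) + 7*(6) = 6 = 6 ✓

m = -18, n = 6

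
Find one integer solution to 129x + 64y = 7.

Step 1: Check solvability.
gcd(129, 64) = 1
Since 1 divides 7, solutions exist.

Step 2: Apply extended Euclidean algorithm to find gcd.
We find integers such that 129*x0 + 64*y0 = 1

Step 3: Scale the particular solution.
Multiply by 7/1 = 7:
x = 7, y = -14

Step 4: Verify.
129*(7) + 64*(-14) = 7 = 7 ✓

x = 7, y = -14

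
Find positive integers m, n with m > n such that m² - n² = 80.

Factor: m² - n² = (m+n)(m-n) = 80.
We need two factors of 80 with the same parity.
Use m+n = 40 and m-n = 2 (product 40·2 = 80).
Adding: 2m = 42, so m = 21.
Subtracting: 2n = 38, so n = 19.
Check: 21² - 19² = 441 - 361 = 80 ✓

m = 21, n = 19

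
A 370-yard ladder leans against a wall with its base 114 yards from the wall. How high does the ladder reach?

The ladder, wall, and ground form a right triangle with hypotenuse 370 and one leg 114.
By the Pythagorean theorem: h² = 370² - 114² = 136900 - 12996 = 123904
h = √123904 = 352 yards

352 yards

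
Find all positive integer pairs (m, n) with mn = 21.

The positive divisors of 21 are: 1, 3, 7, 21.
Each divisor d gives the pair (d, 21/d):
(1, 21), (3, 7), (7, 3), (21, 1)

(1, 21), (3, 7), (7, 3), (21, 1)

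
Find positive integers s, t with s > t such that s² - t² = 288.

Factor: s² - t² = (s+t)(s-t) = 288.
We need two factors of 288 with the same parity.
Use s+t = 144 and s-t = 2 (product 144·2 = 288).
Adding: 2s = 146, so s = 73.
Subtracting: 2t = 142, so t = 71.
Check: 73² - 71² = 5329 - 5041 = 288 ✓

s = 73, t = 71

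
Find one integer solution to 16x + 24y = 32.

Step 1: Check solvability.
gcd(16, 24) = 8
Since 8 divides 32, solutions exist.

Step 2: Apply extended Euclidean algorithm to find gcd.
We find integers such that 16*x0 + 24*y0 = 8

Step 3: Scale the particular solution.
Multiply by 32/8 = 4:
x = -4, y = 4

Step 4: Verify.
16*(-4) + 24*(4) = 32 = 32 ✓

x = -4, y = 4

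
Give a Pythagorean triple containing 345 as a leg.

We need the other leg and hypotenuse such that 345² + x² = c².
Take x = 152, c = 377: 345² + 152² = 119025 + 23104 = 142129 = 377² ✓
Triple: (345, 152, 377)

(345, 152, 377)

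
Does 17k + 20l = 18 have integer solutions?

Step 1: Compute gcd(17, 20).
gcd(17, 20) = 1

Step 2: Check divisibility.
Does 1 divide 18? 18 = 1 x 18, so yes.

By the theorem on linear Diophantine equations, 17k + 20l = 18 has integer solutions if and only if gcd(17, 20) divides 18. Since 1 | 18, solutions exist.

Yes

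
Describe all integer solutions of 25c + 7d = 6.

Step 1: Compute gcd(25, 7) = 1.
Since 1 divides 6, solutions exist.

Step 2: Find a particular solution using extended Euclidean algorithm.
We get c₀ = 12, d₀ = -42.
Check: 25*12 + 7*-42 = 6 = 6 ✓

Step 3: Write the general solution.
c = 12 + (7/1)t = 12 + 7t
d = -42 - (25/1)t = -42 - 25t
for any integer t.

c = 12 + 7t, d = -42 - 25t for integer t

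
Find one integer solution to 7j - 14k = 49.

Step 1: Check solvability.
gcd(7, 14) = 7
Since 7 divides 49, solutions exist.

Step 2: Apply extended Euclidean algorithm to find gcd.
We find integers such that 7*x0 + 14*y0 = 7

Step 3: Scale the particular solution.
Multiply by 49/7 = 7:
j = 7, k = 0

Step 4: Verify.
7*(7) - 14*(0) = 49 = 49 ✓

j = 7, k = 0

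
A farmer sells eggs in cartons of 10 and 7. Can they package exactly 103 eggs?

We need non-negative a, b with 10a + 7b = 103.
gcd(10, 7) = 1 divides 103.
Try a = 4: 7b = 103 - 40 = 63, so b = 9.
One way: 4 cartons of 10 and 9 cartons of 7.

Yes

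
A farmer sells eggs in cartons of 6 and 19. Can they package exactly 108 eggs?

We need non-negative a, b with 6a + 19b = 108.
gcd(6, 19) = 1 divides 108.
Try a = 18: 19b = 108 - 108 = 0, so b = 0.
One way: 18 cartons of 6 and 0 cartons of 19.

Yes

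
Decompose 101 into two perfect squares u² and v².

We need to find integers u, v > 0 such that u² + v² = 101.
Trying u = 1: v² = 101 - 1² = 101 - 1 = 100
v = 10
Check: 1² + 10² = 1 + 100 = 101 ✓

101 = 1² + 10²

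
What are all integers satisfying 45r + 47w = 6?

Step 1: Compute gcd(45, 47) = 1.
Since 1 divides 6, solutions exist.

Step 2: Find a particular solution using extended Euclidean algorithm.
We get r₀ = 138, w₀ = -132.
Check: 45*138 + 47*-132 = 6 = 6 ✓

Step 3: Write the general solution.
r = 138 + (47/1)t = 138 + 47t
w = -132 - (45/1)t = -132 - 45t
for any integer t.

r = 138 + 47t, w = -132 - 45t for integer t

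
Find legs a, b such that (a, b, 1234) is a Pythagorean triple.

We need a² + b² = 1234² = 1522756.
Trying: 210² + 1216² = 44100 + 1478656 = 1522756 ✓

(210, 1216, 1234)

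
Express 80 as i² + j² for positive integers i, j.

We need to find integers i, j > 0 such that i² + j² = 80.
Trying i = 4: j² = 80 - 4² = 80 - 16 = 64
j = 8
Check: 4² + 8² = 16 + 64 = 80 ✓

80 = 4² + 8²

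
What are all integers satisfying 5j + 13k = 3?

Step 1: Compute gcd(5, 13) = 1.
Since 1 divides 3, solutions exist.

Step 2: Find a particular solution using extended Euclidean algorithm.
We get j₀ = -15, k₀ = 6.
Check: 5*-15 + 13*6 = 3 = 3 ✓

Step 3: Write the general solution.
j = -15 + (13/1)t = -15 + 13t
k = 6 - (5/1)t = 6 - 5t
for any integer t.

j = -15 + 13t, k = 6 - 5t for integer t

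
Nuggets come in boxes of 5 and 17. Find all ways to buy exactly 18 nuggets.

We need non-negative integers (x, y) with 5x + 17y = 18.
For each x in 0..3, check if 18 - 5x is a non-negative multiple of 17.
No x yields an integer y ≥ 0.

No solution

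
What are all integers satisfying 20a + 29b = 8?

Step 1: Compute gcd(20, 29) = 1.
Since 1 divides 8, solutions exist.

Step 2: Find a particular solution using extended Euclidean algorithm.
We get a₀ = -104, b₀ = 72.
Check: 20*-104 + 29*72 = 8 = 8 ✓

Step 3: Write the general solution.
a = -104 + (29/1)t = -104 + 29t
b = 72 - (20/1)t = 72 - 20t
for any integer t.

a = -104 + 29t, b = 72 - 20t for integer t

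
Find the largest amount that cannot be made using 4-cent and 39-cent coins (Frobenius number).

For two coprime denominations a and b, the Frobenius number (largest value not representable as a non-negative combination) is ab - a - b.
Here gcd(4, 39) = 1, so they are coprime.
F(4, 39) = 4·39 - 4 - 39 = 156 - 43 = 113

113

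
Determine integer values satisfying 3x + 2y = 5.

Step 1: Check solvability.
gcd(3, 2) = 1
Since 1 divides 5, solutions exist.

Step 2: Apply extended Euclidean algorithm to find gcd.
We find integers such that 3*x0 + 2*y0 = 1

Step 3: Scale the particular solution.
Multiply by 5/1 = 5:
x = 5, y = -5

Step 4: Verify.
3*(5) + 2*(-5) = 5 = 5 ✓

x = 5, y = -5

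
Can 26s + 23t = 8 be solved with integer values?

Step 1: Compute gcd(26, 23).
gcd(26, 23) = 1

Step 2: Check divisibility.
Does 1 divide 8? 8 = 1 x 8, so yes.

By the theorem on linear Diophantine equations, 26s + 23t = 8 has integer solutions if and only if gcd(26, 23) divides 8. Since 1 | 8, solutions exist.

Yes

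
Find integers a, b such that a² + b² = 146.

We need to find integers a, b > 0 such that a² + b² = 146.
Trying a = 5: b² = 146 - 5² = 146 - 25 = 121
b = 11
Check: 5² + 11² = 25 + 121 = 146 ✓

146 = 5² + 11²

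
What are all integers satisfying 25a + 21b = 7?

Step 1: Compute gcd(25, 21) = 1.
Since 1 divides 7, solutions exist.

Step 2: Find a particular solution using extended Euclidean algorithm.
We get a₀ = -35, b₀ = 42.
Check: 25*-35 + 21*42 = 7 = 7 ✓

Step 3: Write the general solution.
a = -35 + (21/1)t = -35 + 21t
b = 42 - (25/1)t = 42 - 25t
for any integer t.

a = -35 + 21t, b = 42 - 25t for integer t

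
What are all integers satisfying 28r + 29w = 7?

Step 1: Compute gcd(28, 29) = 1.
Since 1 divides 7, solutions exist.

Step 2: Find a particular solution using extended Euclidean algorithm.
We get r₀ = -7, w₀ = 7.
Check: 28*-7 + 29*7 = 7 = 7 ✓

Step 3: Write the general solution.
r = -7 + (29/1)t = -7 + 29t
w = 7 - (28/1)t = 7 - 28t
for any integer t.

r = -7 + 29t, w = 7 - 28t for integer t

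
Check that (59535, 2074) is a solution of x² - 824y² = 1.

Compute x² = 59535² = 3544416225
Compute 824y² = 824·2074² = 824·4301476 = 3544416224
x² - 824y² = 3544416225 - 3544416224 = 1
Since this equals 1, (59535, 2074) is a solution.

Yes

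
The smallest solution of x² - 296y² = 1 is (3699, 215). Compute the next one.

Solutions to x² - Dy² = 1 are generated by powers of (x₀ + y₀√D).
The next solution satisfies x₁ + y₁√296 = (x₀ + y₀√296)², giving:
x₁ = x₀² + 296y₀² = 3699² + 296·215² = 13682601 + 13682600 = 27365201
y₁ = 2x₀y₀ = 2·3699·215 = 1590570

Verify: 27365201² - 296·1590570² = 748854225770401 - 748854225770400 = 1 ✓

x = 27365201, y = 1590570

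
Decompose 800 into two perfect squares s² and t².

We need to find integers s, t > 0 such that s² + t² = 800.
Trying s = 4: t² = 800 - 4² = 800 - 16 = 784
t = 28
Check: 4² + 28² = 16 + 784 = 800 ✓

800 = 4² + 28²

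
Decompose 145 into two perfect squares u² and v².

We need to find integers u, v > 0 such that u² + v² = 145.
Trying u = 1: v² = 145 - 1² = 145 - 1 = 144
v = 12
Check: 1² + 12² = 1 + 144 = 145 ✓

145 = 1² + 12²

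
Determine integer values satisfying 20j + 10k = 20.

Step 1: Check solvability.
gcd(20, 10) = 10
Since 10 divides 20, solutions exist.

Step 2: Apply extended Euclidean algorithm to find gcd.
We find integers such that 20*x0 + 10*y0 = 10

Step 3: Scale the particular solution.
Multiply by 20/10 = 2:
j = 0, k = 2

Step 4: Verify.
20*(0) + 10*(2) = 20 = 20 ✓

j = 0, k = 2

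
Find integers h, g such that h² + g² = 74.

We need to find integers h, g > 0 such that h² + g² = 74.
Trying h = 5: g² = 74 - 5² = 74 - 25 = 49
g = 7
Check: 5² + 7² = 25 + 49 = 74 ✓

74 = 5² + 7²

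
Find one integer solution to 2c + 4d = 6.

Step 1: Check solvability.
gcd(2, 4) = 2
Since 2 divides 6, solutions exist.

Step 2: Apply extended Euclidean algorithm to find gcd.
We find integers such that 2*x0 + 4*y0 = 2

Step 3: Scale the particular solution.
Multiply by 6/2 = 3:
c = 3, d = 0

Step 4: Verify.
2*(3) + 4*(0) = 6 = 6 ✓

c = 3, d = 0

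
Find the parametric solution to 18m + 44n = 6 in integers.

Step 1: Compute gcd(18, 44) = 2.
Since 2 divides 6, solutions exist.

Step 2: Find a particular solution using extended Euclidean algorithm.
We get m₀ = 15, n₀ = -6.
Check: 18*15 + 44*-6 = 6 = 6 ✓

Step 3: Write the general solution.
m = 15 + (44/2)t = 15 + 22t
n = -6 - (18/2)t = -6 - 9t
for any integer t.

m = 15 + 22t, n = -6 - 9t for integer t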